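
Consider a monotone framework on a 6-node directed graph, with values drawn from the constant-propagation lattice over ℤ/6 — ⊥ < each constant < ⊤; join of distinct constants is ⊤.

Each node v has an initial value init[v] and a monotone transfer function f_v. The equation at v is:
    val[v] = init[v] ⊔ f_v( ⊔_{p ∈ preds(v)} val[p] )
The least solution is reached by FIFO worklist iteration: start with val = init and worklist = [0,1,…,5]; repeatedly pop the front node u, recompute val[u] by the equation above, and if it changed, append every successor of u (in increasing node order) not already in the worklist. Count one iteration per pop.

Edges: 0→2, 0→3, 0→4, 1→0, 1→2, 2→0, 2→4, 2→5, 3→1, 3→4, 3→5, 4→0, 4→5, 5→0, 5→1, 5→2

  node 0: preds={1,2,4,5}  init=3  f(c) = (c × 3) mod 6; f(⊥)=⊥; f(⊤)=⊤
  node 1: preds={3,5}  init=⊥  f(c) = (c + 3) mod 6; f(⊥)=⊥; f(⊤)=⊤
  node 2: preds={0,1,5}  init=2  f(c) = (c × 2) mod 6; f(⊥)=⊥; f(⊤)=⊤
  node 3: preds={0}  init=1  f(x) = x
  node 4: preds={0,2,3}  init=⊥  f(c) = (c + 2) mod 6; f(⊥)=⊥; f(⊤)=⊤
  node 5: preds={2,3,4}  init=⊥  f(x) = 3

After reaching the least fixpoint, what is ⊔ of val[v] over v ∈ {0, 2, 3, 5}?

Trace (10 dequeues):
  [1] u=0 | in 2 | out ⊤ | prev 3 | push {}
  [2] u=1 | in 1 | out 4 | prev ⊥ | push {0}
  [3] u=2 | in ⊤ | out ⊤ | prev 2 | push {}
  [4] u=3 | in ⊤ | out ⊤ | prev 1 | push {1}
  [5] u=4 | in ⊤ | out ⊤ | prev ⊥ | push {}
  [6] u=5 | in ⊤ | out 3 | prev ⊥ | push {2}
  [7] u=0 | in ⊤ | out ⊤ | ==
  [8] u=1 | in ⊤ | out ⊤ | prev 4 | push {0}
  [9] u=2 | in ⊤ | out ⊤ | ==
  [10] u=0 | in ⊤ | out ⊤ | ==

Converged values:
  [0] ⊤
  [1] ⊤
  [2] ⊤
  [3] ⊤
  [4] ⊤
  [5] 3

⊤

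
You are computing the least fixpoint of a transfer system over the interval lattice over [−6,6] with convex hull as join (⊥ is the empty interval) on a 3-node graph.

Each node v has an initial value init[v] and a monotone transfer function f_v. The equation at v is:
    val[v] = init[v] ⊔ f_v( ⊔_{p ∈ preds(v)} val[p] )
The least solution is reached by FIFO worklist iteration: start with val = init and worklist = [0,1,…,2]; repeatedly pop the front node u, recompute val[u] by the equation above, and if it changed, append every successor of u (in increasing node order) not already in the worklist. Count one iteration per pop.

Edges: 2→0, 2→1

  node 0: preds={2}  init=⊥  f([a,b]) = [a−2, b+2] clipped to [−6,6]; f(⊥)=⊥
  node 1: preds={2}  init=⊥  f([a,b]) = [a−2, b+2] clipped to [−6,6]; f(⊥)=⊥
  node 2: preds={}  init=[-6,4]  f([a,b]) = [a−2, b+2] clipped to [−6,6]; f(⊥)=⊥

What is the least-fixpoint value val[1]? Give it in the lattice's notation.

Worklist (3 pops):
  #1 pop 0: in=[-6,4] → [-6,6] (was ⊥); enqueue []
  #2 pop 1: in=[-6,4] → [-6,6] (was ⊥); enqueue []
  #3 pop 2: in=⊥ → [-6,4] (no change)

Fixpoint:
  val[0] = [-6,6]
  val[1] = [-6,6]
  val[2] = [-6,4]

[-6,6]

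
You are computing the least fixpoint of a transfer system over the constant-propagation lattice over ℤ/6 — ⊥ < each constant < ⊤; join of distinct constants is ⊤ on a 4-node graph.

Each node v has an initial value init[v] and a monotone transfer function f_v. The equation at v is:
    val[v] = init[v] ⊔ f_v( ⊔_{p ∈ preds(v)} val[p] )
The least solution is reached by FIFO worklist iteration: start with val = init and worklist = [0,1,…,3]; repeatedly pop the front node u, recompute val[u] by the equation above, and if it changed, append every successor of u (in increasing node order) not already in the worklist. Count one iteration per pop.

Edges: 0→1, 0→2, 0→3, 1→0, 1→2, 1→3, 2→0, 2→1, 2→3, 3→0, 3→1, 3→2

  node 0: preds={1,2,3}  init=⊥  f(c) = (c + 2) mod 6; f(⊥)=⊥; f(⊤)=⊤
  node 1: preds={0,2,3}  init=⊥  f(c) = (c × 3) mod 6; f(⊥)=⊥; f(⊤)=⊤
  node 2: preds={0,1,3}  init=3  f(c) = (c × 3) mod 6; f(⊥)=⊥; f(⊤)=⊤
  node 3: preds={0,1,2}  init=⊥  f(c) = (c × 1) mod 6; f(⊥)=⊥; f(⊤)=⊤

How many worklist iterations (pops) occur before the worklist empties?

Worklist (8 pops):
  #1 pop 0: in=3 → 5 (was ⊥); enqueue []
  #2 pop 1: in=⊤ → ⊤ (was ⊥); enqueue [0]
  #3 pop 2: in=⊤ → ⊤ (was 3); enqueue [1]
  #4 pop 3: in=⊤ → ⊤ (was ⊥); enqueue [2]
  #5 pop 0: in=⊤ → ⊤ (was 5); enqueue [3]
  #6 pop 1: in=⊤ → ⊤ (no change)
  #7 pop 2: in=⊤ → ⊤ (no change)
  #8 pop 3: in=⊤ → ⊤ (no change)

Fixpoint:
  val[0] = ⊤
  val[1] = ⊤
  val[2] = ⊤
  val[3] = ⊤

8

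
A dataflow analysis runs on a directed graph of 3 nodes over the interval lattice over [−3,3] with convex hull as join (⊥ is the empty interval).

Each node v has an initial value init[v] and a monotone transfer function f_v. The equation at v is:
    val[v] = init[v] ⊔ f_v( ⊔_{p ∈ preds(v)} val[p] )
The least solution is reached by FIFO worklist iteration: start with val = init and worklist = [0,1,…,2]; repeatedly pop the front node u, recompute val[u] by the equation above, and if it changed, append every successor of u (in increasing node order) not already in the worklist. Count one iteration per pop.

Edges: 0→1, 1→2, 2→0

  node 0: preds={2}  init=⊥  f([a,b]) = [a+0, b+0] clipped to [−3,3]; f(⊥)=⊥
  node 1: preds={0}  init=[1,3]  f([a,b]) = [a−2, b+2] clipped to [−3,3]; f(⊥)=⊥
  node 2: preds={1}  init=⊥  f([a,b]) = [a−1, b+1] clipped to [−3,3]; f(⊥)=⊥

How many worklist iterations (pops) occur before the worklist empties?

Trace (9 dequeues):
  [1] u=0 | in ⊥ | out ⊥ | ==
  [2] u=1 | in ⊥ | out [1,3] | ==
  [3] u=2 | in [1,3] | out [0,3] | prev ⊥ | push {0}
  [4] u=0 | in [0,3] | out [0,3] | prev ⊥ | push {1}
  [5] u=1 | in [0,3] | out [-2,3] | prev [1,3] | push {2}
  [6] u=2 | in [-2,3] | out [-3,3] | prev [0,3] | push {0}
  [7] u=0 | in [-3,3] | out [-3,3] | prev [0,3] | push {1}
  [8] u=1 | in [-3,3] | out [-3,3] | prev [-2,3] | push {2}
  [9] u=2 | in [-3,3] | out [-3,3] | ==

Converged values:
  [0] [-3,3]
  [1] [-3,3]
  [2] [-3,3]

9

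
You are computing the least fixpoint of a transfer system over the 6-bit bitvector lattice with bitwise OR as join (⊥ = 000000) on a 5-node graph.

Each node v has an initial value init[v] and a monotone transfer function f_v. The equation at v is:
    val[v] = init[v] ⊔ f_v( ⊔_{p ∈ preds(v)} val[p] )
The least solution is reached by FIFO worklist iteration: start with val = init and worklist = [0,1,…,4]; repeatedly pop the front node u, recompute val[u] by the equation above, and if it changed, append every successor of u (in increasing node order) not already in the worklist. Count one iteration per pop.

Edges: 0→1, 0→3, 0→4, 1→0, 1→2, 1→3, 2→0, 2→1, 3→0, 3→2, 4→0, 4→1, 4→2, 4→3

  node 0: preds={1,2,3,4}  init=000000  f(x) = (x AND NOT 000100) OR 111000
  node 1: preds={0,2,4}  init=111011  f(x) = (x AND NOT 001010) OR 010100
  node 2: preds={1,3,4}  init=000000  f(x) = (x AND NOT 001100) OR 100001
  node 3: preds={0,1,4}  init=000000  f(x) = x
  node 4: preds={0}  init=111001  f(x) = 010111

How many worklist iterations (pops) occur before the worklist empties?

Worklist (9 pops):
  #1 pop 0: in=111011 → 111011 (was 000000); enqueue []
  #2 pop 1: in=111011 → 111111 (was 111011); enqueue [0]
  #3 pop 2: in=111111 → 110011 (was 000000); enqueue [1]
  #4 pop 3: in=111111 → 111111 (was 000000); enqueue [2]
  #5 pop 4: in=111011 → 111111 (was 111001); enqueue [3]
  #6 pop 0: in=111111 → 111011 (no change)
  #7 pop 1: in=111111 → 111111 (no change)
  #8 pop 2: in=111111 → 110011 (no change)
  #9 pop 3: in=111111 → 111111 (no change)

Fixpoint:
  val[0] = 111011
  val[1] = 111111
  val[2] = 110011
  val[3] = 111111
  val[4] = 111111

9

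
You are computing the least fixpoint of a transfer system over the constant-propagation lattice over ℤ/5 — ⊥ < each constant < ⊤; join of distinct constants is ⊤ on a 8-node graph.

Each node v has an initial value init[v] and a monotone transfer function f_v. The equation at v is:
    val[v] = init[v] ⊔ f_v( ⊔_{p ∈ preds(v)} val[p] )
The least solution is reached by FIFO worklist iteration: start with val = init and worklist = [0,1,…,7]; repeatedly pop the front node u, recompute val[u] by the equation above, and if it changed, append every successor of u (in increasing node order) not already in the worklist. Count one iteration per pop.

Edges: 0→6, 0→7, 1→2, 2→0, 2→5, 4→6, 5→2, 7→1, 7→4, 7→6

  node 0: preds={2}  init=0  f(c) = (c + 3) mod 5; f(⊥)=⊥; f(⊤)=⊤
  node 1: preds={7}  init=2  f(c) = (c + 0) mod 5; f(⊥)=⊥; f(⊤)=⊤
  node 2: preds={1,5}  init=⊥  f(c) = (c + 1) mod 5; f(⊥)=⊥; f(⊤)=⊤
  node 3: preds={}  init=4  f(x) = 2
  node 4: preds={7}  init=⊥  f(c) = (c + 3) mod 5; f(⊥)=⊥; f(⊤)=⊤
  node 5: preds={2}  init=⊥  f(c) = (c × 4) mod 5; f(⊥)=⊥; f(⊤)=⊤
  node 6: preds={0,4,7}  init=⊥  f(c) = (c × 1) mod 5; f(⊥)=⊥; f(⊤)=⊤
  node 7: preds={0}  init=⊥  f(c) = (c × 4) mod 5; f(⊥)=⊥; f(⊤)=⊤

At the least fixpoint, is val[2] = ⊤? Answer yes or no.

Trace (21 dequeues):
  [1] u=0 | in ⊥ | out 0 | ==
  [2] u=1 | in ⊥ | out 2 | ==
  [3] u=2 | in 2 | out 3 | prev ⊥ | push {0}
  [4] u=3 | in ⊥ | out ⊤ | prev 4 | push {}
  [5] u=4 | in ⊥ | out ⊥ | ==
  [6] u=5 | in 3 | out 2 | prev ⊥ | push {2}
  [7] u=6 | in 0 | out 0 | prev ⊥ | push {}
  [8] u=7 | in 0 | out 0 | prev ⊥ | push {1,4,6}
  [9] u=0 | in 3 | out ⊤ | prev 0 | push {7}
  [10] u=2 | in 2 | out 3 | ==
  [11] u=1 | in 0 | out ⊤ | prev 2 | push {2}
  [12] u=4 | in 0 | out 3 | prev ⊥ | push {}
  [13] u=6 | in ⊤ | out ⊤ | prev 0 | push {}
  [14] u=7 | in ⊤ | out ⊤ | prev 0 | push {1,4,6}
  [15] u=2 | in ⊤ | out ⊤ | prev 3 | push {0,5}
  [16] u=1 | in ⊤ | out ⊤ | ==
  [17] u=4 | in ⊤ | out ⊤ | prev 3 | push {}
  [18] u=6 | in ⊤ | out ⊤ | ==
  [19] u=0 | in ⊤ | out ⊤ | ==
  [20] u=5 | in ⊤ | out ⊤ | prev 2 | push {2}
  [21] u=2 | in ⊤ | out ⊤ | ==

Converged values:
  [0] ⊤
  [1] ⊤
  [2] ⊤
  [3] ⊤
  [4] ⊤
  [5] ⊤
  [6] ⊤
  [7] ⊤

yes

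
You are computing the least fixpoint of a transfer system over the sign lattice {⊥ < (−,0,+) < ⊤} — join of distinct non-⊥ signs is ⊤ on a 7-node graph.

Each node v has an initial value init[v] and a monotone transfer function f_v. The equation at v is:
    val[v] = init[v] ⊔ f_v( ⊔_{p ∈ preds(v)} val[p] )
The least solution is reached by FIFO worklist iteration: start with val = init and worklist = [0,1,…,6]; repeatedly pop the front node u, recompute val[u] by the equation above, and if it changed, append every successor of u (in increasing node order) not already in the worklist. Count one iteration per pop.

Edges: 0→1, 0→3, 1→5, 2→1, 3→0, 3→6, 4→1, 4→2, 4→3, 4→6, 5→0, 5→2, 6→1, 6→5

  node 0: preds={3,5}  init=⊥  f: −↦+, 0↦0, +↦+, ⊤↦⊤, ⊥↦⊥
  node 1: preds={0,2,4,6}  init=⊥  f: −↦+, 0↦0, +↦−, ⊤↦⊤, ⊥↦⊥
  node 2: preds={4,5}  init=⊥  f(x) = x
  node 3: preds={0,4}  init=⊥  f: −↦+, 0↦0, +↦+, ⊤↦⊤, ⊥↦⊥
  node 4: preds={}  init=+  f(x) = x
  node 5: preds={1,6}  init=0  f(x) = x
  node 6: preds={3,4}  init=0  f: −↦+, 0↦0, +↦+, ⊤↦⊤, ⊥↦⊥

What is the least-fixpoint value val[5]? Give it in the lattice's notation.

⊤

Trace (13 dequeues):
  [1] u=0 | in 0 | out 0 | prev ⊥ | push {}
  [2] u=1 | in ⊤ | out ⊤ | prev ⊥ | push {}
  [3] u=2 | in ⊤ | out ⊤ | prev ⊥ | push {1}
  [4] u=3 | in ⊤ | out ⊤ | prev ⊥ | push {0}
  [5] u=4 | in ⊥ | out + | ==
  [6] u=5 | in ⊤ | out ⊤ | prev 0 | push {2}
  [7] u=6 | in ⊤ | out ⊤ | prev 0 | push {5}
  [8] u=1 | in ⊤ | out ⊤ | ==
  [9] u=0 | in ⊤ | out ⊤ | prev 0 | push {1,3}
  [10] u=2 | in ⊤ | out ⊤ | ==
  [11] u=5 | in ⊤ | out ⊤ | ==
  [12] u=1 | in ⊤ | out ⊤ | ==
  [13] u=3 | in ⊤ | out ⊤ | ==

Converged values:
  [0] ⊤
  [1] ⊤
  [2] ⊤
  [3] ⊤
  [4] +
  [5] ⊤
  [6] ⊤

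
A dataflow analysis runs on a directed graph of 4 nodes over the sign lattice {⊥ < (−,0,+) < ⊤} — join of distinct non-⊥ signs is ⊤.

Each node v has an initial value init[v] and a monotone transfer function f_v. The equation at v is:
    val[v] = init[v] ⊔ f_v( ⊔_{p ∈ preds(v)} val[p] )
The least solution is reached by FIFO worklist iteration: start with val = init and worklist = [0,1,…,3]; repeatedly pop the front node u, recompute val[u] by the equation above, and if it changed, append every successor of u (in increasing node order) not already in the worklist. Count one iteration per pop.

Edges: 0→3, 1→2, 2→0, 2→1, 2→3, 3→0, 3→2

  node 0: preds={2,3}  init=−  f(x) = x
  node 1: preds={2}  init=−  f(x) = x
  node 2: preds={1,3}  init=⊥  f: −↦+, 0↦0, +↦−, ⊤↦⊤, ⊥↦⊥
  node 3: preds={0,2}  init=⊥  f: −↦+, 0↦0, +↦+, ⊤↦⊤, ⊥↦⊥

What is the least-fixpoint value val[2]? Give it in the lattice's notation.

Worklist (10 pops):
  #1 pop 0: in=⊥ → − (no change)
  #2 pop 1: in=⊥ → − (no change)
  #3 pop 2: in=− → + (was ⊥); enqueue [0,1]
  #4 pop 3: in=⊤ → ⊤ (was ⊥); enqueue [2]
  #5 pop 0: in=⊤ → ⊤ (was −); enqueue [3]
  #6 pop 1: in=+ → ⊤ (was −); enqueue []
  #7 pop 2: in=⊤ → ⊤ (was +); enqueue [0,1]
  #8 pop 3: in=⊤ → ⊤ (no change)
  #9 pop 0: in=⊤ → ⊤ (no change)
  #10 pop 1: in=⊤ → ⊤ (no change)

Fixpoint:
  val[0] = ⊤
  val[1] = ⊤
  val[2] = ⊤
  val[3] = ⊤

⊤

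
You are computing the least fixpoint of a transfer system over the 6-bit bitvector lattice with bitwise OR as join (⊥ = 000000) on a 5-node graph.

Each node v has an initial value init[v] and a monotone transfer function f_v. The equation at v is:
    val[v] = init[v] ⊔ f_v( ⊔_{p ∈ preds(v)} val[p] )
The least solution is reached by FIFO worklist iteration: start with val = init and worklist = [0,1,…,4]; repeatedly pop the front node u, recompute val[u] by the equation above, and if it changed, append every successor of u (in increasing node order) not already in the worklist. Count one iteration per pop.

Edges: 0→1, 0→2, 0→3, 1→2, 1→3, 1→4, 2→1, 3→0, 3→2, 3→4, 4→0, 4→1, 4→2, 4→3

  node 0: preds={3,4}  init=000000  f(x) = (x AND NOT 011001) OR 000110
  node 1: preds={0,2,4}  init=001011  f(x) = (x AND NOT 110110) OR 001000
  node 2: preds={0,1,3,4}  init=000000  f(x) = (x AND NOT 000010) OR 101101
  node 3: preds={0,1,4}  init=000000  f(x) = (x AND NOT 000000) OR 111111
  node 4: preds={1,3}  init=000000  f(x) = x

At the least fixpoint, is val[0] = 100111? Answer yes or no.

Worklist (10 pops):
  #1 pop 0: in=000000 → 000110 (was 000000); enqueue []
  #2 pop 1: in=000110 → 001011 (no change)
  #3 pop 2: in=001111 → 101101 (was 000000); enqueue [1]
  #4 pop 3: in=001111 → 111111 (was 000000); enqueue [0,2]
  #5 pop 4: in=111111 → 111111 (was 000000); enqueue [3]
  #6 pop 1: in=111111 → 001011 (no change)
  #7 pop 0: in=111111 → 100110 (was 000110); enqueue [1]
  #8 pop 2: in=111111 → 111101 (was 101101); enqueue []
  #9 pop 3: in=111111 → 111111 (no change)
  #10 pop 1: in=111111 → 001011 (no change)

Fixpoint:
  val[0] = 100110
  val[1] = 001011
  val[2] = 111101
  val[3] = 111111
  val[4] = 111111

no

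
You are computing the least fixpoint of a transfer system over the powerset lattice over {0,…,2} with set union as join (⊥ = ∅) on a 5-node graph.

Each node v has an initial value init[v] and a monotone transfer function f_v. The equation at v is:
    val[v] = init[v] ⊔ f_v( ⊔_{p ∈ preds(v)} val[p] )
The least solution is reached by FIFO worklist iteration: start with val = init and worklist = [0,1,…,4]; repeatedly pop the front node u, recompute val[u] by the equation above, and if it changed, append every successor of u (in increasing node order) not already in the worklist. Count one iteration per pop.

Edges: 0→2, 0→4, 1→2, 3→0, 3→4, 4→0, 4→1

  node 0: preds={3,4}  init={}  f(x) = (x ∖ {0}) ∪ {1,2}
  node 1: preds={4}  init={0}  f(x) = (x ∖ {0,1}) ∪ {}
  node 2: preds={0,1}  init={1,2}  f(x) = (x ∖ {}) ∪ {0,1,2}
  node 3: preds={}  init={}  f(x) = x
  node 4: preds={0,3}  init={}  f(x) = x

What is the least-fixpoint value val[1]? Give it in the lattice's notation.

{0,2}

Trace (8 dequeues):
  [1] u=0 | in {} | out {1,2} | prev {} | push {}
  [2] u=1 | in {} | out {0} | ==
  [3] u=2 | in {0,1,2} | out {0,1,2} | prev {1,2} | push {}
  [4] u=3 | in {} | out {} | ==
  [5] u=4 | in {1,2} | out {1,2} | prev {} | push {0,1}
  [6] u=0 | in {1,2} | out {1,2} | ==
  [7] u=1 | in {1,2} | out {0,2} | prev {0} | push {2}
  [8] u=2 | in {0,1,2} | out {0,1,2} | ==

Converged values:
  [0] {1,2}
  [1] {0,2}
  [2] {0,1,2}
  [3] {}
  [4] {1,2}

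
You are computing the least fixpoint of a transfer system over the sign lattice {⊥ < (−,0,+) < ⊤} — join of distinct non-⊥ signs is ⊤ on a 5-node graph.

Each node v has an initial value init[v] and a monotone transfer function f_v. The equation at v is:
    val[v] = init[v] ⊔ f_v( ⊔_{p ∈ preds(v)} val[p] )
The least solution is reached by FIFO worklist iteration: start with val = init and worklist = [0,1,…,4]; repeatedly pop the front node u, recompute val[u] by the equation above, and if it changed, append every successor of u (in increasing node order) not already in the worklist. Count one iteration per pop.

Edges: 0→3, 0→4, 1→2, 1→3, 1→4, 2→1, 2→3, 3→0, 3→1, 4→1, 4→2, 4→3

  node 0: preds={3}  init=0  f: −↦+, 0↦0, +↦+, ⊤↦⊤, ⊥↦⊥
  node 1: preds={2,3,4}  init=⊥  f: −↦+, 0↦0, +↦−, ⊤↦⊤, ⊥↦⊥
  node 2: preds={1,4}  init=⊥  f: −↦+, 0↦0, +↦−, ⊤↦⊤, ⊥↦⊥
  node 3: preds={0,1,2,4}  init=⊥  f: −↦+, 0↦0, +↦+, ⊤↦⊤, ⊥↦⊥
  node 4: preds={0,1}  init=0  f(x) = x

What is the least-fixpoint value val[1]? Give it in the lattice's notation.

0

Worklist (7 pops):
  #1 pop 0: in=⊥ → 0 (no change)
  #2 pop 1: in=0 → 0 (was ⊥); enqueue []
  #3 pop 2: in=0 → 0 (was ⊥); enqueue [1]
  #4 pop 3: in=0 → 0 (was ⊥); enqueue [0]
  #5 pop 4: in=0 → 0 (no change)
  #6 pop 1: in=0 → 0 (no change)
  #7 pop 0: in=0 → 0 (no change)

Fixpoint:
  val[0] = 0
  val[1] = 0
  val[2] = 0
  val[3] = 0
  val[4] = 0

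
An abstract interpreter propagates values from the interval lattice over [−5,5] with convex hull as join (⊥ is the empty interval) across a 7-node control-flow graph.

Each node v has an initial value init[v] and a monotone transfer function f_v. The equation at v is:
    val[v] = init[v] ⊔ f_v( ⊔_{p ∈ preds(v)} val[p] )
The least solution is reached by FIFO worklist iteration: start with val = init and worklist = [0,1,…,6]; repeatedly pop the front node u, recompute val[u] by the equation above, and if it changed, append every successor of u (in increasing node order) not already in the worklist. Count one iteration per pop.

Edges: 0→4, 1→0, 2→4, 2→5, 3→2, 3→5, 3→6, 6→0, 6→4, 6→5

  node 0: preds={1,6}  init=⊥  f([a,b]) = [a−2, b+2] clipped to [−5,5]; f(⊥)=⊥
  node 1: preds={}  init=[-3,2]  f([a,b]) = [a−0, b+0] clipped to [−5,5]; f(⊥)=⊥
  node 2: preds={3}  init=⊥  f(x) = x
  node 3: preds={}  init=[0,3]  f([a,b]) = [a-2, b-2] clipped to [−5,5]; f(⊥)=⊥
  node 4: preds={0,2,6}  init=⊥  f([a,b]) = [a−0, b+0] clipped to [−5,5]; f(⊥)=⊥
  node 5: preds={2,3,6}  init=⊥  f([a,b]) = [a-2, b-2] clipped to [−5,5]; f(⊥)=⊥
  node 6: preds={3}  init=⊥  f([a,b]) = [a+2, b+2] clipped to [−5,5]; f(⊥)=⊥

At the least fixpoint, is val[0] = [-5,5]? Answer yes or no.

Worklist (10 pops):
  #1 pop 0: in=[-3,2] → [-5,4] (was ⊥); enqueue []
  #2 pop 1: in=⊥ → [-3,2] (no change)
  #3 pop 2: in=[0,3] → [0,3] (was ⊥); enqueue []
  #4 pop 3: in=⊥ → [0,3] (no change)
  #5 pop 4: in=[-5,4] → [-5,4] (was ⊥); enqueue []
  #6 pop 5: in=[0,3] → [-2,1] (was ⊥); enqueue []
  #7 pop 6: in=[0,3] → [2,5] (was ⊥); enqueue [0,4,5]
  #8 pop 0: in=[-3,5] → [-5,5] (was [-5,4]); enqueue []
  #9 pop 4: in=[-5,5] → [-5,5] (was [-5,4]); enqueue []
  #10 pop 5: in=[0,5] → [-2,3] (was [-2,1]); enqueue []

Fixpoint:
  val[0] = [-5,5]
  val[1] = [-3,2]
  val[2] = [0,3]
  val[3] = [0,3]
  val[4] = [-5,5]
  val[5] = [-2,3]
  val[6] = [2,5]

yes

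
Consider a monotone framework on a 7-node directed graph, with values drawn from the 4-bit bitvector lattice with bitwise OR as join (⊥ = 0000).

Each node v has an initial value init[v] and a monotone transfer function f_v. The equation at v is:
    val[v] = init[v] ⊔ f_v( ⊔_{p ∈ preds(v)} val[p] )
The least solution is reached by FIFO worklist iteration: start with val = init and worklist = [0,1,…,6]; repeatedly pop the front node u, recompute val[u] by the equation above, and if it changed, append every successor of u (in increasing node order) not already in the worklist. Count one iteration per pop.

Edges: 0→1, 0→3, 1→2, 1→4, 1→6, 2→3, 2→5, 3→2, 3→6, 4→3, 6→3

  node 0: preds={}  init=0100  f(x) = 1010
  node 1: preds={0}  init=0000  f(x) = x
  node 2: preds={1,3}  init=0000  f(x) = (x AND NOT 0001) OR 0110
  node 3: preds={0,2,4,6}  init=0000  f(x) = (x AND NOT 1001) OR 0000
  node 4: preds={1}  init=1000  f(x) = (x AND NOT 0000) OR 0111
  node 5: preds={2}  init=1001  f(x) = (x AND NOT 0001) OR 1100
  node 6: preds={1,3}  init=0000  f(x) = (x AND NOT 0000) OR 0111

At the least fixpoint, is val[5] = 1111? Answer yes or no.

yes

Iteration log — 9 steps:
  step 1. node 0  ⊔preds=0000  new=1110  old=0100  +wl: 
  step 2. node 1  ⊔preds=1110  new=1110  old=0000  +wl: 
  step 3. node 2  ⊔preds=1110  new=1110  old=0000  +wl: 
  step 4. node 3  ⊔preds=1110  new=0110  old=0000  +wl: 2
  step 5. node 4  ⊔preds=1110  new=1111  old=1000  +wl: 3
  step 6. node 5  ⊔preds=1110  new=1111  old=1001  +wl: 
  step 7. node 6  ⊔preds=1110  new=1111  old=0000  +wl: 
  step 8. node 2  ⊔preds=1110  new=1110  stable
  step 9. node 3  ⊔preds=1111  new=0110  stable

Least fixpoint reached:
  node 0: 1110
  node 1: 1110
  node 2: 1110
  node 3: 0110
  node 4: 1111
  node 5: 1111
  node 6: 1111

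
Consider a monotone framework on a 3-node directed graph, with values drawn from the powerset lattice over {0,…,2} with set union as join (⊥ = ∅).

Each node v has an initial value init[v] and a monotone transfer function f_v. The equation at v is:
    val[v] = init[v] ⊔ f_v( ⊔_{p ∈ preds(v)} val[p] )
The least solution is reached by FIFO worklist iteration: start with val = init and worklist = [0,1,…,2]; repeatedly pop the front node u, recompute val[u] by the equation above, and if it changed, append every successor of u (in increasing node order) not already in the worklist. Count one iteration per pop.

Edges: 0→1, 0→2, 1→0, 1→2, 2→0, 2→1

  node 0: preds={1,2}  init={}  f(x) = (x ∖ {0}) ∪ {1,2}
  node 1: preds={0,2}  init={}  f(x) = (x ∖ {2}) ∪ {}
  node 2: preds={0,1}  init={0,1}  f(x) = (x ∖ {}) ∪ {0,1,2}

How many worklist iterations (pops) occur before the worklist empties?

Trace (5 dequeues):
  [1] u=0 | in {0,1} | out {1,2} | prev {} | push {}
  [2] u=1 | in {0,1,2} | out {0,1} | prev {} | push {0}
  [3] u=2 | in {0,1,2} | out {0,1,2} | prev {0,1} | push {1}
  [4] u=0 | in {0,1,2} | out {1,2} | ==
  [5] u=1 | in {0,1,2} | out {0,1} | ==

Converged values:
  [0] {1,2}
  [1] {0,1}
  [2] {0,1,2}

5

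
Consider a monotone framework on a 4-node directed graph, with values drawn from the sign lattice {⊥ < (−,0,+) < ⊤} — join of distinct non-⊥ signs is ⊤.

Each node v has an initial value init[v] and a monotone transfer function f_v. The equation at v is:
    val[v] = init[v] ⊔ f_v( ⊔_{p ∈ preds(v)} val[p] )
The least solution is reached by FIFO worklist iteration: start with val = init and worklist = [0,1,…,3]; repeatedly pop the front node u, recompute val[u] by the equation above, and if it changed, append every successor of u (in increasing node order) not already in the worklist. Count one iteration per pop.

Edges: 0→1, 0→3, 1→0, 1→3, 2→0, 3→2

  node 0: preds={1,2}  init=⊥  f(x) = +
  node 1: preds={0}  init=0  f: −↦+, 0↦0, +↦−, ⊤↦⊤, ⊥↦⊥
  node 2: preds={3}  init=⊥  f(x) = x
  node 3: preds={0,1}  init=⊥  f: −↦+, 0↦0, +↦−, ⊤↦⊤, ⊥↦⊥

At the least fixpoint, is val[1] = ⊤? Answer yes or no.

Iteration log — 7 steps:
  step 1. node 0  ⊔preds=0  new=+  old=⊥  +wl: 
  step 2. node 1  ⊔preds=+  new=⊤  old=0  +wl: 0
  step 3. node 2  ⊔preds=⊥  new=⊥  stable
  step 4. node 3  ⊔preds=⊤  new=⊤  old=⊥  +wl: 2
  step 5. node 0  ⊔preds=⊤  new=+  stable
  step 6. node 2  ⊔preds=⊤  new=⊤  old=⊥  +wl: 0
  step 7. node 0  ⊔preds=⊤  new=+  stable

Least fixpoint reached:
  node 0: +
  node 1: ⊤
  node 2: ⊤
  node 3: ⊤

yes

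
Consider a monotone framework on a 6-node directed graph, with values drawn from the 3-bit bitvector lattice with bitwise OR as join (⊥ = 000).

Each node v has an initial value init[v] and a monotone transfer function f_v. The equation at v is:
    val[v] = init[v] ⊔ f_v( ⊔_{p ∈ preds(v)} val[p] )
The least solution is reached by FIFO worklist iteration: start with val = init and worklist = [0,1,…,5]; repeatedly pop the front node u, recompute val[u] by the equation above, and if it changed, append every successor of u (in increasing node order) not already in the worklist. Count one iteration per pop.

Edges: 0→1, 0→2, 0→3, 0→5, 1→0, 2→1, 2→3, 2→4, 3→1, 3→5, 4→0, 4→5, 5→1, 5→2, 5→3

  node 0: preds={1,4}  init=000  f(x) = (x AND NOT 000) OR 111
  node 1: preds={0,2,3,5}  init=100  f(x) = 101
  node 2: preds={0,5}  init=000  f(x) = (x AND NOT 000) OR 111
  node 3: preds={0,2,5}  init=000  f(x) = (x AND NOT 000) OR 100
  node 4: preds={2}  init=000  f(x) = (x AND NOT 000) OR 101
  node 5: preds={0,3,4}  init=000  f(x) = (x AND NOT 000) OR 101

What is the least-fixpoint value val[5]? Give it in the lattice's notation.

111

Trace (10 dequeues):
  [1] u=0 | in 100 | out 111 | prev 000 | push {}
  [2] u=1 | in 111 | out 101 | prev 100 | push {0}
  [3] u=2 | in 111 | out 111 | prev 000 | push {1}
  [4] u=3 | in 111 | out 111 | prev 000 | push {}
  [5] u=4 | in 111 | out 111 | prev 000 | push {}
  [6] u=5 | in 111 | out 111 | prev 000 | push {2,3}
  [7] u=0 | in 111 | out 111 | ==
  [8] u=1 | in 111 | out 101 | ==
  [9] u=2 | in 111 | out 111 | ==
  [10] u=3 | in 111 | out 111 | ==

Converged values:
  [0] 111
  [1] 101
  [2] 111
  [3] 111
  [4] 111
  [5] 111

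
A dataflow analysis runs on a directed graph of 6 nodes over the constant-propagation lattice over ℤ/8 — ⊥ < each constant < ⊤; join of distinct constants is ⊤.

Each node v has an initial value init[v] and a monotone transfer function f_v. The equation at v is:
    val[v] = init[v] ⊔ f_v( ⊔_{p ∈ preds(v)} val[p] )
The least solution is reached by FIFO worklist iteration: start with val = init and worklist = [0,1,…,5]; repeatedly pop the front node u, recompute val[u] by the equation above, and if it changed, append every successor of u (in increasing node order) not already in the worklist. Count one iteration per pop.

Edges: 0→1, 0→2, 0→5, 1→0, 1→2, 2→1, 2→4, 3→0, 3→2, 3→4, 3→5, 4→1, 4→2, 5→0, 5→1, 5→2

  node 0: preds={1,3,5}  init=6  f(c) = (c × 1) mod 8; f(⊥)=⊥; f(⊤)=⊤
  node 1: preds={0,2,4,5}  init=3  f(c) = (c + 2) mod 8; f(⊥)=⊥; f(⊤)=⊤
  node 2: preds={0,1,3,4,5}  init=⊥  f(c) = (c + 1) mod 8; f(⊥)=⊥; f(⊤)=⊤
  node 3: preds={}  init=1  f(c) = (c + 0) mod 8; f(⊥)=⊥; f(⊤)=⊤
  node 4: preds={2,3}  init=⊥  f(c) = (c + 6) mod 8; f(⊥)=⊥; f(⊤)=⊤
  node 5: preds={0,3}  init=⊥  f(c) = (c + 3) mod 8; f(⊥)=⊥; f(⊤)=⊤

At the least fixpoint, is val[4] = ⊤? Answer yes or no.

yes

Iteration log — 9 steps:
  step 1. node 0  ⊔preds=⊤  new=⊤  old=6  +wl: 
  step 2. node 1  ⊔preds=⊤  new=⊤  old=3  +wl: 0
  step 3. node 2  ⊔preds=⊤  new=⊤  old=⊥  +wl: 1
  step 4. node 3  ⊔preds=⊥  new=1  stable
  step 5. node 4  ⊔preds=⊤  new=⊤  old=⊥  +wl: 2
  step 6. node 5  ⊔preds=⊤  new=⊤  old=⊥  +wl: 
  step 7. node 0  ⊔preds=⊤  new=⊤  stable
  step 8. node 1  ⊔preds=⊤  new=⊤  stable
  step 9. node 2  ⊔preds=⊤  new=⊤  stable

Least fixpoint reached:
  node 0: ⊤
  node 1: ⊤
  node 2: ⊤
  node 3: 1
  node 4: ⊤
  node 5: ⊤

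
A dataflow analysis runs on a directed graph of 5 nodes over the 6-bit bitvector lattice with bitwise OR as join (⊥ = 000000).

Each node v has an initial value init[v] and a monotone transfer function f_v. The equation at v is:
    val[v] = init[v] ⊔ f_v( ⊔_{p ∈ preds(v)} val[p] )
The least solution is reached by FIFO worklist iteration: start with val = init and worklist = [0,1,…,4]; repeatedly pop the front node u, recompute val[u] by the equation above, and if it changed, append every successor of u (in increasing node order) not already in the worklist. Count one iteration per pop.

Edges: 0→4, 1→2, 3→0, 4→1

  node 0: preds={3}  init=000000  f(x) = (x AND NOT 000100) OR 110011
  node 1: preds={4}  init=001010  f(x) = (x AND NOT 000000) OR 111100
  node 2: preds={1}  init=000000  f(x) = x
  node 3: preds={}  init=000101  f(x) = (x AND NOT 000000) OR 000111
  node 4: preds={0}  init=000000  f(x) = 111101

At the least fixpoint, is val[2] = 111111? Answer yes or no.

Worklist (8 pops):
  #1 pop 0: in=000101 → 110011 (was 000000); enqueue []
  #2 pop 1: in=000000 → 111110 (was 001010); enqueue []
  #3 pop 2: in=111110 → 111110 (was 000000); enqueue []
  #4 pop 3: in=000000 → 000111 (was 000101); enqueue [0]
  #5 pop 4: in=110011 → 111101 (was 000000); enqueue [1]
  #6 pop 0: in=000111 → 110011 (no change)
  #7 pop 1: in=111101 → 111111 (was 111110); enqueue [2]
  #8 pop 2: in=111111 → 111111 (was 111110); enqueue []

Fixpoint:
  val[0] = 110011
  val[1] = 111111
  val[2] = 111111
  val[3] = 000111
  val[4] = 111101

yes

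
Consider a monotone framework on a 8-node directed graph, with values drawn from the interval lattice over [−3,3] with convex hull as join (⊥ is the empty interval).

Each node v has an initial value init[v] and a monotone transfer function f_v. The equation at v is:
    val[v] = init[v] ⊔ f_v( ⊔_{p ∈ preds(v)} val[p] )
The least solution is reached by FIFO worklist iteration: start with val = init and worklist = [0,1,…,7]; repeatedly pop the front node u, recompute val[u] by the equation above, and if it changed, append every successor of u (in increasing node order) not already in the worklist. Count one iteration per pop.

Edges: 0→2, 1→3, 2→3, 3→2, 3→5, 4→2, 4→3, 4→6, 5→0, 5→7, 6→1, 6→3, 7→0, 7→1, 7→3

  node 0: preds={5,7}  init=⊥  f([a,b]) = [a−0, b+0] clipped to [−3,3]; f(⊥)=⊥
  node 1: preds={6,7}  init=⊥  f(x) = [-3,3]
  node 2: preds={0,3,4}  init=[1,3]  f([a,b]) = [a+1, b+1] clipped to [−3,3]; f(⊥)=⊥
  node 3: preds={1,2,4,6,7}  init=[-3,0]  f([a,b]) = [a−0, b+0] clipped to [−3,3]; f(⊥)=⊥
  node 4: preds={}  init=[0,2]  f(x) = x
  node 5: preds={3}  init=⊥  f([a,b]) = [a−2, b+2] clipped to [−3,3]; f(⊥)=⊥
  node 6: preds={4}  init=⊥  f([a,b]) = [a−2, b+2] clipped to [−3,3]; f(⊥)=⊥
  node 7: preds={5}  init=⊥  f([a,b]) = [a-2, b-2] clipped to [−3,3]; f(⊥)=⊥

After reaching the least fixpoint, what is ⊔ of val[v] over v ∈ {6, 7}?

[-3,3]

Worklist (13 pops):
  #1 pop 0: in=⊥ → ⊥ (no change)
  #2 pop 1: in=⊥ → [-3,3] (was ⊥); enqueue []
  #3 pop 2: in=[-3,2] → [-2,3] (was [1,3]); enqueue []
  #4 pop 3: in=[-3,3] → [-3,3] (was [-3,0]); enqueue [2]
  #5 pop 4: in=⊥ → [0,2] (no change)
  #6 pop 5: in=[-3,3] → [-3,3] (was ⊥); enqueue [0]
  #7 pop 6: in=[0,2] → [-2,3] (was ⊥); enqueue [1,3]
  #8 pop 7: in=[-3,3] → [-3,1] (was ⊥); enqueue []
  #9 pop 2: in=[-3,3] → [-2,3] (no change)
  #10 pop 0: in=[-3,3] → [-3,3] (was ⊥); enqueue [2]
  #11 pop 1: in=[-3,3] → [-3,3] (no change)
  #12 pop 3: in=[-3,3] → [-3,3] (no change)
  #13 pop 2: in=[-3,3] → [-2,3] (no change)

Fixpoint:
  val[0] = [-3,3]
  val[1] = [-3,3]
  val[2] = [-2,3]
  val[3] = [-3,3]
  val[4] = [0,2]
  val[5] = [-3,3]
  val[6] = [-2,3]
  val[7] = [-3,1]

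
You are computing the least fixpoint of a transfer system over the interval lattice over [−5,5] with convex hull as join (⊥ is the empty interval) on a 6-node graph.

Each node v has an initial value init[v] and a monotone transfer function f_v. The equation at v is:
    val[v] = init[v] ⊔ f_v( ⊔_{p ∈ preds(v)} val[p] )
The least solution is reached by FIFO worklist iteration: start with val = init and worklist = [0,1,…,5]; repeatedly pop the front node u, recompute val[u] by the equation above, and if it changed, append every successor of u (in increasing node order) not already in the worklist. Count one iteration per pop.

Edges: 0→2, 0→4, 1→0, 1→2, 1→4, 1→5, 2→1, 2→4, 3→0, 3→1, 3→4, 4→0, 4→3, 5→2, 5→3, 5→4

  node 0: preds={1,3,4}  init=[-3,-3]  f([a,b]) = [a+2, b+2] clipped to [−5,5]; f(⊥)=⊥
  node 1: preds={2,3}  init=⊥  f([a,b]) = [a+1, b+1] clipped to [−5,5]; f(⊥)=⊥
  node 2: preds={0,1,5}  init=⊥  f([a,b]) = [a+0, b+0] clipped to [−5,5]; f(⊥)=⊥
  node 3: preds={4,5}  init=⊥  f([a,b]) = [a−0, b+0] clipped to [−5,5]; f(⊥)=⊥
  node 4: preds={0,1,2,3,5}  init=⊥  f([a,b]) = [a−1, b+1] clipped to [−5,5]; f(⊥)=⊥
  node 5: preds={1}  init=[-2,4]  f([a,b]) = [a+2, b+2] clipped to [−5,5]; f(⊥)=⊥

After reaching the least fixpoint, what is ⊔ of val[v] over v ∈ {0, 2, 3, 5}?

[-5,5]

Worklist (25 pops):
  #1 pop 0: in=⊥ → [-3,-3] (no change)
  #2 pop 1: in=⊥ → ⊥ (no change)
  #3 pop 2: in=[-3,4] → [-3,4] (was ⊥); enqueue [1]
  #4 pop 3: in=[-2,4] → [-2,4] (was ⊥); enqueue [0]
  #5 pop 4: in=[-3,4] → [-4,5] (was ⊥); enqueue [3]
  #6 pop 5: in=⊥ → [-2,4] (no change)
  #7 pop 1: in=[-3,4] → [-2,5] (was ⊥); enqueue [2,4,5]
  #8 pop 0: in=[-4,5] → [-3,5] (was [-3,-3]); enqueue []
  #9 pop 3: in=[-4,5] → [-4,5] (was [-2,4]); enqueue [0,1]
  #10 pop 2: in=[-3,5] → [-3,5] (was [-3,4]); enqueue []
  #11 pop 4: in=[-4,5] → [-5,5] (was [-4,5]); enqueue [3]
  #12 pop 5: in=[-2,5] → [-2,5] (was [-2,4]); enqueue [2,4]
  #13 pop 0: in=[-5,5] → [-3,5] (no change)
  #14 pop 1: in=[-4,5] → [-3,5] (was [-2,5]); enqueue [0,5]
  #15 pop 3: in=[-5,5] → [-5,5] (was [-4,5]); enqueue [1]
  #16 pop 2: in=[-3,5] → [-3,5] (no change)
  #17 pop 4: in=[-5,5] → [-5,5] (no change)
  #18 pop 0: in=[-5,5] → [-3,5] (no change)
  #19 pop 5: in=[-3,5] → [-2,5] (no change)
  #20 pop 1: in=[-5,5] → [-4,5] (was [-3,5]); enqueue [0,2,4,5]
  #21 pop 0: in=[-5,5] → [-3,5] (no change)
  #22 pop 2: in=[-4,5] → [-4,5] (was [-3,5]); enqueue [1]
  #23 pop 4: in=[-5,5] → [-5,5] (no change)
  #24 pop 5: in=[-4,5] → [-2,5] (no change)
  #25 pop 1: in=[-5,5] → [-4,5] (no change)

Fixpoint:
  val[0] = [-3,5]
  val[1] = [-4,5]
  val[2] = [-4,5]
  val[3] = [-5,5]
  val[4] = [-5,5]
  val[5] = [-2,5]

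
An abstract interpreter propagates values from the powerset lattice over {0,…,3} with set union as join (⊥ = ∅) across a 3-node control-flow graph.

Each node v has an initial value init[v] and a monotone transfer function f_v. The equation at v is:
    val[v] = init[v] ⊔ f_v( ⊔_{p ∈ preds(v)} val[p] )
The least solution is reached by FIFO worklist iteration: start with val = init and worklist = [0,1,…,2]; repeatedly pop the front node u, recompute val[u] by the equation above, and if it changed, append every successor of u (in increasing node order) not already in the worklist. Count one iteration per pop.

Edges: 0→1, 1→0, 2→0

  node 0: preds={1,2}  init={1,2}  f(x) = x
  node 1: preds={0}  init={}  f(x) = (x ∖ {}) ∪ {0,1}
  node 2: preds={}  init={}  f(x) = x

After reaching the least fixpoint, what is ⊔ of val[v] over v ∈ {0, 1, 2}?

{0,1,2}

Iteration log — 5 steps:
  step 1. node 0  ⊔preds={}  new={1,2}  stable
  step 2. node 1  ⊔preds={1,2}  new={0,1,2}  old={}  +wl: 0
  step 3. node 2  ⊔preds={}  new={}  stable
  step 4. node 0  ⊔preds={0,1,2}  new={0,1,2}  old={1,2}  +wl: 1
  step 5. node 1  ⊔preds={0,1,2}  new={0,1,2}  stable

Least fixpoint reached:
  node 0: {0,1,2}
  node 1: {0,1,2}
  node 2: {}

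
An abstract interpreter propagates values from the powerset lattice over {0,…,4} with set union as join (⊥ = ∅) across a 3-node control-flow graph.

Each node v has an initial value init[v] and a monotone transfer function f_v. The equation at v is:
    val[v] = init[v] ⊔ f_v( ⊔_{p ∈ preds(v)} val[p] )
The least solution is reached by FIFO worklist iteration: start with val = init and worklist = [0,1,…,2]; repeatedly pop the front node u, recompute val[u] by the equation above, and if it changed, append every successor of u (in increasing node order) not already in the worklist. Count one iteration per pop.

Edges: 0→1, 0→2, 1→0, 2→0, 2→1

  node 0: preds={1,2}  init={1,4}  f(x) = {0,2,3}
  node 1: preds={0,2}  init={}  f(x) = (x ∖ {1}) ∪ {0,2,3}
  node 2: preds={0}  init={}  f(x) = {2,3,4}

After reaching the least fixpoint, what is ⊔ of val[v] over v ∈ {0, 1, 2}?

Worklist (5 pops):
  #1 pop 0: in={} → {0,1,2,3,4} (was {1,4}); enqueue []
  #2 pop 1: in={0,1,2,3,4} → {0,2,3,4} (was {}); enqueue [0]
  #3 pop 2: in={0,1,2,3,4} → {2,3,4} (was {}); enqueue [1]
  #4 pop 0: in={0,2,3,4} → {0,1,2,3,4} (no change)
  #5 pop 1: in={0,1,2,3,4} → {0,2,3,4} (no change)

Fixpoint:
  val[0] = {0,1,2,3,4}
  val[1] = {0,2,3,4}
  val[2] = {2,3,4}

{0,1,2,3,4}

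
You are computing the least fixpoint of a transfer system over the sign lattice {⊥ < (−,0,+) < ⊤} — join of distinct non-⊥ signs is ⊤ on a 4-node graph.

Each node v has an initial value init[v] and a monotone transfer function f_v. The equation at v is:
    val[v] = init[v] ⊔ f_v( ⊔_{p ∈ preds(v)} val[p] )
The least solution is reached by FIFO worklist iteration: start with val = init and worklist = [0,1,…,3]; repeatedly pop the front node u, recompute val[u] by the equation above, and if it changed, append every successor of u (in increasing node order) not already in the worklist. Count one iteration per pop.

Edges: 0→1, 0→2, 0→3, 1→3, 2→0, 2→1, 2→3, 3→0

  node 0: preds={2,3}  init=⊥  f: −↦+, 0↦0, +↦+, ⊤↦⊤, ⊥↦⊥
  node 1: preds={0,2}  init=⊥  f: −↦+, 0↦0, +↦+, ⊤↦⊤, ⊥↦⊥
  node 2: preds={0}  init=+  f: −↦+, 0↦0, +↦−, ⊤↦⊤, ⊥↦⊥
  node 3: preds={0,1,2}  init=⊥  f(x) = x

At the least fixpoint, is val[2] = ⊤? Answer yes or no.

yes

Trace (8 dequeues):
  [1] u=0 | in + | out + | prev ⊥ | push {}
  [2] u=1 | in + | out + | prev ⊥ | push {}
  [3] u=2 | in + | out ⊤ | prev + | push {0,1}
  [4] u=3 | in ⊤ | out ⊤ | prev ⊥ | push {}
  [5] u=0 | in ⊤ | out ⊤ | prev + | push {2,3}
  [6] u=1 | in ⊤ | out ⊤ | prev + | push {}
  [7] u=2 | in ⊤ | out ⊤ | ==
  [8] u=3 | in ⊤ | out ⊤ | ==

Converged values:
  [0] ⊤
  [1] ⊤
  [2] ⊤
  [3] ⊤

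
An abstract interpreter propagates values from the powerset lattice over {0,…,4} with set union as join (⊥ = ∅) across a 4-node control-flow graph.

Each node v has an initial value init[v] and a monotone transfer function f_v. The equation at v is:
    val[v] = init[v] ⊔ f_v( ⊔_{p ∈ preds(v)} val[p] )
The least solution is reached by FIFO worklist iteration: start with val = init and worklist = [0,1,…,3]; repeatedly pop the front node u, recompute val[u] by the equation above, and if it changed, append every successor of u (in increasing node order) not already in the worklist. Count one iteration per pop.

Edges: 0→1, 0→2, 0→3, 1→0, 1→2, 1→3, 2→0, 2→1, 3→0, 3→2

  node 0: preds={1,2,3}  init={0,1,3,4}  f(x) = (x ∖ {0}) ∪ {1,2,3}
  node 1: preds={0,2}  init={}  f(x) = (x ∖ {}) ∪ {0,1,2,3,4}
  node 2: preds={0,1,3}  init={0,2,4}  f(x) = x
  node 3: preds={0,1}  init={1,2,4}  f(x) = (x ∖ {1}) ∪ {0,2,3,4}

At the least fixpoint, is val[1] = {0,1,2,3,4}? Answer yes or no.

Trace (7 dequeues):
  [1] u=0 | in {0,1,2,4} | out {0,1,2,3,4} | prev {0,1,3,4} | push {}
  [2] u=1 | in {0,1,2,3,4} | out {0,1,2,3,4} | prev {} | push {0}
  [3] u=2 | in {0,1,2,3,4} | out {0,1,2,3,4} | prev {0,2,4} | push {1}
  [4] u=3 | in {0,1,2,3,4} | out {0,1,2,3,4} | prev {1,2,4} | push {2}
  [5] u=0 | in {0,1,2,3,4} | out {0,1,2,3,4} | ==
  [6] u=1 | in {0,1,2,3,4} | out {0,1,2,3,4} | ==
  [7] u=2 | in {0,1,2,3,4} | out {0,1,2,3,4} | ==

Converged values:
  [0] {0,1,2,3,4}
  [1] {0,1,2,3,4}
  [2] {0,1,2,3,4}
  [3] {0,1,2,3,4}

yes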